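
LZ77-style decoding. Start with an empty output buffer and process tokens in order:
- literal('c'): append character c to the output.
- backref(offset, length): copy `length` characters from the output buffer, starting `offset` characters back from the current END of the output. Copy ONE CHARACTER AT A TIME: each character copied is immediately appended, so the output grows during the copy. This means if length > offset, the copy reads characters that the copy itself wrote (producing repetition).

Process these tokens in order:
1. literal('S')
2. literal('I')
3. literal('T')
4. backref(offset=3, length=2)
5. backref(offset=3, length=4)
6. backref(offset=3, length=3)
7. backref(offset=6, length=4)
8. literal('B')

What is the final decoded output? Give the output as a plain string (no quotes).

Answer: SITSITSITSITSITSB

Derivation:
Token 1: literal('S'). Output: "S"
Token 2: literal('I'). Output: "SI"
Token 3: literal('T'). Output: "SIT"
Token 4: backref(off=3, len=2). Copied 'SI' from pos 0. Output: "SITSI"
Token 5: backref(off=3, len=4) (overlapping!). Copied 'TSIT' from pos 2. Output: "SITSITSIT"
Token 6: backref(off=3, len=3). Copied 'SIT' from pos 6. Output: "SITSITSITSIT"
Token 7: backref(off=6, len=4). Copied 'SITS' from pos 6. Output: "SITSITSITSITSITS"
Token 8: literal('B'). Output: "SITSITSITSITSITSB"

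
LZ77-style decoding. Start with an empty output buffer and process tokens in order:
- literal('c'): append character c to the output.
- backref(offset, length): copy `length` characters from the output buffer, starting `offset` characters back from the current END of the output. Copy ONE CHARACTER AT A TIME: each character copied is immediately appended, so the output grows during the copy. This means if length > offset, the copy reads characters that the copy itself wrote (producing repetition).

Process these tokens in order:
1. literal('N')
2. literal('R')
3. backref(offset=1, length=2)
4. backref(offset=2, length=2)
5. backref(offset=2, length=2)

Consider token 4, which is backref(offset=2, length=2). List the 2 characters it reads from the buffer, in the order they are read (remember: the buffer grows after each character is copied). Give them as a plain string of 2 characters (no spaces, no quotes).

Answer: RR

Derivation:
Token 1: literal('N'). Output: "N"
Token 2: literal('R'). Output: "NR"
Token 3: backref(off=1, len=2) (overlapping!). Copied 'RR' from pos 1. Output: "NRRR"
Token 4: backref(off=2, len=2). Buffer before: "NRRR" (len 4)
  byte 1: read out[2]='R', append. Buffer now: "NRRRR"
  byte 2: read out[3]='R', append. Buffer now: "NRRRRR"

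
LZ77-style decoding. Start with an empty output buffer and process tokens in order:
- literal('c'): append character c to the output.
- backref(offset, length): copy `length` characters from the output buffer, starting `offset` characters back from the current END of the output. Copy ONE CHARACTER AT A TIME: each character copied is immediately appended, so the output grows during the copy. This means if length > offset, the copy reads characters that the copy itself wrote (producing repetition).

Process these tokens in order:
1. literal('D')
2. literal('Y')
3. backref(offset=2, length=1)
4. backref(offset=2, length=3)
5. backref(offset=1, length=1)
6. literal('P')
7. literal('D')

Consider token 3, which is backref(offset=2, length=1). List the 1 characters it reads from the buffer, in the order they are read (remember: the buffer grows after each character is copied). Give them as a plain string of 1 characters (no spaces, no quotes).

Token 1: literal('D'). Output: "D"
Token 2: literal('Y'). Output: "DY"
Token 3: backref(off=2, len=1). Buffer before: "DY" (len 2)
  byte 1: read out[0]='D', append. Buffer now: "DYD"

Answer: D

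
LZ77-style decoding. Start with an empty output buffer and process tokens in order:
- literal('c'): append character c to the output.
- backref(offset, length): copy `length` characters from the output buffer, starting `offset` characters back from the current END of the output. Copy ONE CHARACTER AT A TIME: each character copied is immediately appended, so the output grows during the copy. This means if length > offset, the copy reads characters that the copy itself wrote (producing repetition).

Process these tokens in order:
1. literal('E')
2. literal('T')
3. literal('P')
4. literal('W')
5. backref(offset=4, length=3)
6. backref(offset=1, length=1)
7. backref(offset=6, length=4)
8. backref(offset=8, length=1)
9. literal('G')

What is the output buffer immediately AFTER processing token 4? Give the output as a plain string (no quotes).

Answer: ETPW

Derivation:
Token 1: literal('E'). Output: "E"
Token 2: literal('T'). Output: "ET"
Token 3: literal('P'). Output: "ETP"
Token 4: literal('W'). Output: "ETPW"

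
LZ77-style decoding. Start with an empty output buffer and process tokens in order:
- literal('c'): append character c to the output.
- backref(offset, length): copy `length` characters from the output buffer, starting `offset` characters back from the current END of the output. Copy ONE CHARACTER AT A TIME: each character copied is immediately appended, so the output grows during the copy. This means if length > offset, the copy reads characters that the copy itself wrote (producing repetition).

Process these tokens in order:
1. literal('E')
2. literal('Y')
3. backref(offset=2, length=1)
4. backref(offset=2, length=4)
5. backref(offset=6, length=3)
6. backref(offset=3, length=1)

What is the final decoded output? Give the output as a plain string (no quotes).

Answer: EYEYEYEYEYY

Derivation:
Token 1: literal('E'). Output: "E"
Token 2: literal('Y'). Output: "EY"
Token 3: backref(off=2, len=1). Copied 'E' from pos 0. Output: "EYE"
Token 4: backref(off=2, len=4) (overlapping!). Copied 'YEYE' from pos 1. Output: "EYEYEYE"
Token 5: backref(off=6, len=3). Copied 'YEY' from pos 1. Output: "EYEYEYEYEY"
Token 6: backref(off=3, len=1). Copied 'Y' from pos 7. Output: "EYEYEYEYEYY"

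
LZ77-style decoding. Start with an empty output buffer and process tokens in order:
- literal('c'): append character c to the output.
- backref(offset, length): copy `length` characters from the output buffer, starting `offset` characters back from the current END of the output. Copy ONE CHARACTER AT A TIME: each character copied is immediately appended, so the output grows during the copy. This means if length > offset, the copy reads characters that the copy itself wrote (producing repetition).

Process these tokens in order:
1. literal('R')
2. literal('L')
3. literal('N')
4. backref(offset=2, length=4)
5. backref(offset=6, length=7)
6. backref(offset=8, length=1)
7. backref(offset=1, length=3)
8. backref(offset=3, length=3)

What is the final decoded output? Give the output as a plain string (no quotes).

Answer: RLNLNLNLNLNLNLNNNNNNN

Derivation:
Token 1: literal('R'). Output: "R"
Token 2: literal('L'). Output: "RL"
Token 3: literal('N'). Output: "RLN"
Token 4: backref(off=2, len=4) (overlapping!). Copied 'LNLN' from pos 1. Output: "RLNLNLN"
Token 5: backref(off=6, len=7) (overlapping!). Copied 'LNLNLNL' from pos 1. Output: "RLNLNLNLNLNLNL"
Token 6: backref(off=8, len=1). Copied 'N' from pos 6. Output: "RLNLNLNLNLNLNLN"
Token 7: backref(off=1, len=3) (overlapping!). Copied 'NNN' from pos 14. Output: "RLNLNLNLNLNLNLNNNN"
Token 8: backref(off=3, len=3). Copied 'NNN' from pos 15. Output: "RLNLNLNLNLNLNLNNNNNNN"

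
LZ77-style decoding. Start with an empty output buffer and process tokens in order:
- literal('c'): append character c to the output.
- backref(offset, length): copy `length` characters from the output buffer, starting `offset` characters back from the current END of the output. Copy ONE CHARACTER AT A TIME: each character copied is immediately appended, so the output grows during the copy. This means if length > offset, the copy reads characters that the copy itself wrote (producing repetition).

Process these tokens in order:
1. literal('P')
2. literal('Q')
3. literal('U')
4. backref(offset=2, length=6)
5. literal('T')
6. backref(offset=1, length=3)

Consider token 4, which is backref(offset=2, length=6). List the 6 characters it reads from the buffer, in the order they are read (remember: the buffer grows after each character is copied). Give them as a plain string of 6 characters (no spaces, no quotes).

Token 1: literal('P'). Output: "P"
Token 2: literal('Q'). Output: "PQ"
Token 3: literal('U'). Output: "PQU"
Token 4: backref(off=2, len=6). Buffer before: "PQU" (len 3)
  byte 1: read out[1]='Q', append. Buffer now: "PQUQ"
  byte 2: read out[2]='U', append. Buffer now: "PQUQU"
  byte 3: read out[3]='Q', append. Buffer now: "PQUQUQ"
  byte 4: read out[4]='U', append. Buffer now: "PQUQUQU"
  byte 5: read out[5]='Q', append. Buffer now: "PQUQUQUQ"
  byte 6: read out[6]='U', append. Buffer now: "PQUQUQUQU"

Answer: QUQUQU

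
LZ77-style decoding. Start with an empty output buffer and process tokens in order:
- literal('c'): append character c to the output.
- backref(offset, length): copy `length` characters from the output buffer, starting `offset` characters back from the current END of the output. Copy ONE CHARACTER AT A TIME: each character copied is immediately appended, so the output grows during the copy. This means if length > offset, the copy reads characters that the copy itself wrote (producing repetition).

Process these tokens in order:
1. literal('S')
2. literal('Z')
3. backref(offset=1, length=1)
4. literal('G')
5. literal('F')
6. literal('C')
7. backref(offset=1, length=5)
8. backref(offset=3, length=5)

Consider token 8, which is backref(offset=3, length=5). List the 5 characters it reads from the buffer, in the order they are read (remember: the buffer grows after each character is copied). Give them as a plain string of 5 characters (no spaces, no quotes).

Token 1: literal('S'). Output: "S"
Token 2: literal('Z'). Output: "SZ"
Token 3: backref(off=1, len=1). Copied 'Z' from pos 1. Output: "SZZ"
Token 4: literal('G'). Output: "SZZG"
Token 5: literal('F'). Output: "SZZGF"
Token 6: literal('C'). Output: "SZZGFC"
Token 7: backref(off=1, len=5) (overlapping!). Copied 'CCCCC' from pos 5. Output: "SZZGFCCCCCC"
Token 8: backref(off=3, len=5). Buffer before: "SZZGFCCCCCC" (len 11)
  byte 1: read out[8]='C', append. Buffer now: "SZZGFCCCCCCC"
  byte 2: read out[9]='C', append. Buffer now: "SZZGFCCCCCCCC"
  byte 3: read out[10]='C', append. Buffer now: "SZZGFCCCCCCCCC"
  byte 4: read out[11]='C', append. Buffer now: "SZZGFCCCCCCCCCC"
  byte 5: read out[12]='C', append. Buffer now: "SZZGFCCCCCCCCCCC"

Answer: CCCCC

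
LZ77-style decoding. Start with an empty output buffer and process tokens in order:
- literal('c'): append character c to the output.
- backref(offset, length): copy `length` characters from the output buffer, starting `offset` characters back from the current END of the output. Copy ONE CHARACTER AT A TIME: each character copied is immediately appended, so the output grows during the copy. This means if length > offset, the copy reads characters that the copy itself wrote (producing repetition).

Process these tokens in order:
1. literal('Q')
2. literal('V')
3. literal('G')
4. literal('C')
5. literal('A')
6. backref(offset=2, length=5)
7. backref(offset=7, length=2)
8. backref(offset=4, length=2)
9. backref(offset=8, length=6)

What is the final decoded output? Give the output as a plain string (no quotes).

Answer: QVGCACACACCAACACACCA

Derivation:
Token 1: literal('Q'). Output: "Q"
Token 2: literal('V'). Output: "QV"
Token 3: literal('G'). Output: "QVG"
Token 4: literal('C'). Output: "QVGC"
Token 5: literal('A'). Output: "QVGCA"
Token 6: backref(off=2, len=5) (overlapping!). Copied 'CACAC' from pos 3. Output: "QVGCACACAC"
Token 7: backref(off=7, len=2). Copied 'CA' from pos 3. Output: "QVGCACACACCA"
Token 8: backref(off=4, len=2). Copied 'AC' from pos 8. Output: "QVGCACACACCAAC"
Token 9: backref(off=8, len=6). Copied 'ACACCA' from pos 6. Output: "QVGCACACACCAACACACCA"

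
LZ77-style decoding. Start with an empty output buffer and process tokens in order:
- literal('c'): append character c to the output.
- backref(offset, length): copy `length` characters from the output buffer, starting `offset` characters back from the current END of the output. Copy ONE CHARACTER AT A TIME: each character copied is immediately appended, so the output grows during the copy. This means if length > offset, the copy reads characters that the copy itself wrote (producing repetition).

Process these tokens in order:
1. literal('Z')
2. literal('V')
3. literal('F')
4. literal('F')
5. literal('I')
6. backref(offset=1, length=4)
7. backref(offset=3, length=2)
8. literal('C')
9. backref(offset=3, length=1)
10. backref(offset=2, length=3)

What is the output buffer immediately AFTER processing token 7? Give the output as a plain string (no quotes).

Answer: ZVFFIIIIIII

Derivation:
Token 1: literal('Z'). Output: "Z"
Token 2: literal('V'). Output: "ZV"
Token 3: literal('F'). Output: "ZVF"
Token 4: literal('F'). Output: "ZVFF"
Token 5: literal('I'). Output: "ZVFFI"
Token 6: backref(off=1, len=4) (overlapping!). Copied 'IIII' from pos 4. Output: "ZVFFIIIII"
Token 7: backref(off=3, len=2). Copied 'II' from pos 6. Output: "ZVFFIIIIIII"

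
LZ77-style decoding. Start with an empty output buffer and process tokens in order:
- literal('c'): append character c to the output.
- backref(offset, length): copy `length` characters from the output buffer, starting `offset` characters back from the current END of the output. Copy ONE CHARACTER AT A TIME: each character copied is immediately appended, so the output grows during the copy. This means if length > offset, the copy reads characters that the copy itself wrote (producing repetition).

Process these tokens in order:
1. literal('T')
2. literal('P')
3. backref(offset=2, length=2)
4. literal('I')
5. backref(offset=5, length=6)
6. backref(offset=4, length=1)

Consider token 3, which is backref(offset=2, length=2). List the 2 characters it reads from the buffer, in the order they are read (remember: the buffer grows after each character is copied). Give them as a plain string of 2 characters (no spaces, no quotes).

Token 1: literal('T'). Output: "T"
Token 2: literal('P'). Output: "TP"
Token 3: backref(off=2, len=2). Buffer before: "TP" (len 2)
  byte 1: read out[0]='T', append. Buffer now: "TPT"
  byte 2: read out[1]='P', append. Buffer now: "TPTP"

Answer: TP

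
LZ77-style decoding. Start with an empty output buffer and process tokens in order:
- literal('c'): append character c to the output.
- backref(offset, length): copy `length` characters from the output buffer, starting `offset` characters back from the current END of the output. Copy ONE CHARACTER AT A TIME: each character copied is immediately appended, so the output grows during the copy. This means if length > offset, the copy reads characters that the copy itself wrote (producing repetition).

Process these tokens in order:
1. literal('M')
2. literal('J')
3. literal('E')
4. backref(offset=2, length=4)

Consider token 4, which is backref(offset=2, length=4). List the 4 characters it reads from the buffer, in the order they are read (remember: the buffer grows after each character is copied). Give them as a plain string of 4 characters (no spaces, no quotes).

Answer: JEJE

Derivation:
Token 1: literal('M'). Output: "M"
Token 2: literal('J'). Output: "MJ"
Token 3: literal('E'). Output: "MJE"
Token 4: backref(off=2, len=4). Buffer before: "MJE" (len 3)
  byte 1: read out[1]='J', append. Buffer now: "MJEJ"
  byte 2: read out[2]='E', append. Buffer now: "MJEJE"
  byte 3: read out[3]='J', append. Buffer now: "MJEJEJ"
  byte 4: read out[4]='E', append. Buffer now: "MJEJEJE"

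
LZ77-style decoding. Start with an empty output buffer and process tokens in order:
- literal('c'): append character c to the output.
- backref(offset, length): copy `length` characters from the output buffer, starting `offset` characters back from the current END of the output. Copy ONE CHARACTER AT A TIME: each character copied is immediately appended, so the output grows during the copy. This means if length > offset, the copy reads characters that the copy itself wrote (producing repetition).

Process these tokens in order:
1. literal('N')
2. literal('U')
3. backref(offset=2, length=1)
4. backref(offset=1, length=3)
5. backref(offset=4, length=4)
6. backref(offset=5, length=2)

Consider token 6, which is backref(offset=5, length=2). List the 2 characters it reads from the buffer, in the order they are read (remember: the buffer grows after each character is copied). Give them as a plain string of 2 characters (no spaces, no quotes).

Token 1: literal('N'). Output: "N"
Token 2: literal('U'). Output: "NU"
Token 3: backref(off=2, len=1). Copied 'N' from pos 0. Output: "NUN"
Token 4: backref(off=1, len=3) (overlapping!). Copied 'NNN' from pos 2. Output: "NUNNNN"
Token 5: backref(off=4, len=4). Copied 'NNNN' from pos 2. Output: "NUNNNNNNNN"
Token 6: backref(off=5, len=2). Buffer before: "NUNNNNNNNN" (len 10)
  byte 1: read out[5]='N', append. Buffer now: "NUNNNNNNNNN"
  byte 2: read out[6]='N', append. Buffer now: "NUNNNNNNNNNN"

Answer: NN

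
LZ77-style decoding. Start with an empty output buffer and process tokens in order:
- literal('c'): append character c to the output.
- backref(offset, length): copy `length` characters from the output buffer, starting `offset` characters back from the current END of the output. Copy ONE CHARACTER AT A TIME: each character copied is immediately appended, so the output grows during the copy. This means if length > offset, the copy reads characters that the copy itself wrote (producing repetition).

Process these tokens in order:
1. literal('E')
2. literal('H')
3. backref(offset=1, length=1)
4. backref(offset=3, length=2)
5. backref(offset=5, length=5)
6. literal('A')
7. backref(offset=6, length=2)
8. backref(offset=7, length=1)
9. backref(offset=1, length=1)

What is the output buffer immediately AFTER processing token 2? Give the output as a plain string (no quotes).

Answer: EH

Derivation:
Token 1: literal('E'). Output: "E"
Token 2: literal('H'). Output: "EH"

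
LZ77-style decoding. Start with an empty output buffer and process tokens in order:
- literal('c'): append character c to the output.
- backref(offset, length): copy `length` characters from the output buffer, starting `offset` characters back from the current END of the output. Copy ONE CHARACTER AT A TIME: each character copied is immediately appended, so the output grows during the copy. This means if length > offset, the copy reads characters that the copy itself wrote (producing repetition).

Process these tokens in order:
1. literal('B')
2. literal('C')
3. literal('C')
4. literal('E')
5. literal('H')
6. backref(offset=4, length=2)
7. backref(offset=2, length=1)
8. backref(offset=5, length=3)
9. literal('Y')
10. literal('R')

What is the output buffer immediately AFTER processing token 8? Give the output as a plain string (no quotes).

Answer: BCCEHCCCEHC

Derivation:
Token 1: literal('B'). Output: "B"
Token 2: literal('C'). Output: "BC"
Token 3: literal('C'). Output: "BCC"
Token 4: literal('E'). Output: "BCCE"
Token 5: literal('H'). Output: "BCCEH"
Token 6: backref(off=4, len=2). Copied 'CC' from pos 1. Output: "BCCEHCC"
Token 7: backref(off=2, len=1). Copied 'C' from pos 5. Output: "BCCEHCCC"
Token 8: backref(off=5, len=3). Copied 'EHC' from pos 3. Output: "BCCEHCCCEHC"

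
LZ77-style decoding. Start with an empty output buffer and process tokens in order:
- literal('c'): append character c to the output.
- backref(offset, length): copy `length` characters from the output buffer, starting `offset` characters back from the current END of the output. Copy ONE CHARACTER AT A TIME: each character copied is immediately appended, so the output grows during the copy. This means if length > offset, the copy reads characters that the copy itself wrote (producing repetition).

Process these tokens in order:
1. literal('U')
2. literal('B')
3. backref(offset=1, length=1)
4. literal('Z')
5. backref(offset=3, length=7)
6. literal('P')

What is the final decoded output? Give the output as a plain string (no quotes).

Token 1: literal('U'). Output: "U"
Token 2: literal('B'). Output: "UB"
Token 3: backref(off=1, len=1). Copied 'B' from pos 1. Output: "UBB"
Token 4: literal('Z'). Output: "UBBZ"
Token 5: backref(off=3, len=7) (overlapping!). Copied 'BBZBBZB' from pos 1. Output: "UBBZBBZBBZB"
Token 6: literal('P'). Output: "UBBZBBZBBZBP"

Answer: UBBZBBZBBZBP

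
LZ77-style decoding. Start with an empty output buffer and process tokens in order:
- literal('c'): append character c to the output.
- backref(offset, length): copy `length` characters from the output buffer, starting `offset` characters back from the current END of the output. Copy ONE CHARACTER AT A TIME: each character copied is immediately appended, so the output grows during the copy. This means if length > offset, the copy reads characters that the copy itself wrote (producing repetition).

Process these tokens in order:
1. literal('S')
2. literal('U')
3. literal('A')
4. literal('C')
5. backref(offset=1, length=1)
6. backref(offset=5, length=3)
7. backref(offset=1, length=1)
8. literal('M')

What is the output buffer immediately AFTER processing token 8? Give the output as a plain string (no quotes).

Answer: SUACCSUAAM

Derivation:
Token 1: literal('S'). Output: "S"
Token 2: literal('U'). Output: "SU"
Token 3: literal('A'). Output: "SUA"
Token 4: literal('C'). Output: "SUAC"
Token 5: backref(off=1, len=1). Copied 'C' from pos 3. Output: "SUACC"
Token 6: backref(off=5, len=3). Copied 'SUA' from pos 0. Output: "SUACCSUA"
Token 7: backref(off=1, len=1). Copied 'A' from pos 7. Output: "SUACCSUAA"
Token 8: literal('M'). Output: "SUACCSUAAM"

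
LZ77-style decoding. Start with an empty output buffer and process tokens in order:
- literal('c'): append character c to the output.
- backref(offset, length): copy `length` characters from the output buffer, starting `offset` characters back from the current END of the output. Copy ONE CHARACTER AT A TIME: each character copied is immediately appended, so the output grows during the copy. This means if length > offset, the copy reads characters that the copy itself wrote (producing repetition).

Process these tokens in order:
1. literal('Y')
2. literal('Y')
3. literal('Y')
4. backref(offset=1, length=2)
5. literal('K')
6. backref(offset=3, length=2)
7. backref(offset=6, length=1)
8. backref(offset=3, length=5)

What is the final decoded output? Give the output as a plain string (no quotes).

Token 1: literal('Y'). Output: "Y"
Token 2: literal('Y'). Output: "YY"
Token 3: literal('Y'). Output: "YYY"
Token 4: backref(off=1, len=2) (overlapping!). Copied 'YY' from pos 2. Output: "YYYYY"
Token 5: literal('K'). Output: "YYYYYK"
Token 6: backref(off=3, len=2). Copied 'YY' from pos 3. Output: "YYYYYKYY"
Token 7: backref(off=6, len=1). Copied 'Y' from pos 2. Output: "YYYYYKYYY"
Token 8: backref(off=3, len=5) (overlapping!). Copied 'YYYYY' from pos 6. Output: "YYYYYKYYYYYYYY"

Answer: YYYYYKYYYYYYYY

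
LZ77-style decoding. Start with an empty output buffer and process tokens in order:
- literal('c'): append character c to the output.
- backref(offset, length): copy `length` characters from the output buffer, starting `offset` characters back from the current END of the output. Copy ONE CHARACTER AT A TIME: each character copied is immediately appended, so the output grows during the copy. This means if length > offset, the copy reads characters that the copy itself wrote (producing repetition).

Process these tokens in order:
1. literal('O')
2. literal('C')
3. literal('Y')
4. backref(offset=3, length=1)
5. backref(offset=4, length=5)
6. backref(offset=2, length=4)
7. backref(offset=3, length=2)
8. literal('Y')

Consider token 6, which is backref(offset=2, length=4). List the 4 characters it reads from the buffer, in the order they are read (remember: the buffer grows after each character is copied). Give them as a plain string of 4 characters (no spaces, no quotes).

Token 1: literal('O'). Output: "O"
Token 2: literal('C'). Output: "OC"
Token 3: literal('Y'). Output: "OCY"
Token 4: backref(off=3, len=1). Copied 'O' from pos 0. Output: "OCYO"
Token 5: backref(off=4, len=5) (overlapping!). Copied 'OCYOO' from pos 0. Output: "OCYOOCYOO"
Token 6: backref(off=2, len=4). Buffer before: "OCYOOCYOO" (len 9)
  byte 1: read out[7]='O', append. Buffer now: "OCYOOCYOOO"
  byte 2: read out[8]='O', append. Buffer now: "OCYOOCYOOOO"
  byte 3: read out[9]='O', append. Buffer now: "OCYOOCYOOOOO"
  byte 4: read out[10]='O', append. Buffer now: "OCYOOCYOOOOOO"

Answer: OOOO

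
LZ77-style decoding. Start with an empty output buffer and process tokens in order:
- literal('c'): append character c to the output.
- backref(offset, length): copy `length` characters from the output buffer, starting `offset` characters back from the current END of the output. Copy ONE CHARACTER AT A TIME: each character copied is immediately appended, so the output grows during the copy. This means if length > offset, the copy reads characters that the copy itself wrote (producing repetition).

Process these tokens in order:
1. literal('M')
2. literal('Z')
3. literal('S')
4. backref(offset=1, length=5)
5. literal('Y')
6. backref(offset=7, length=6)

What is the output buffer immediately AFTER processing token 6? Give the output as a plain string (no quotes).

Token 1: literal('M'). Output: "M"
Token 2: literal('Z'). Output: "MZ"
Token 3: literal('S'). Output: "MZS"
Token 4: backref(off=1, len=5) (overlapping!). Copied 'SSSSS' from pos 2. Output: "MZSSSSSS"
Token 5: literal('Y'). Output: "MZSSSSSSY"
Token 6: backref(off=7, len=6). Copied 'SSSSSS' from pos 2. Output: "MZSSSSSSYSSSSSS"

Answer: MZSSSSSSYSSSSSS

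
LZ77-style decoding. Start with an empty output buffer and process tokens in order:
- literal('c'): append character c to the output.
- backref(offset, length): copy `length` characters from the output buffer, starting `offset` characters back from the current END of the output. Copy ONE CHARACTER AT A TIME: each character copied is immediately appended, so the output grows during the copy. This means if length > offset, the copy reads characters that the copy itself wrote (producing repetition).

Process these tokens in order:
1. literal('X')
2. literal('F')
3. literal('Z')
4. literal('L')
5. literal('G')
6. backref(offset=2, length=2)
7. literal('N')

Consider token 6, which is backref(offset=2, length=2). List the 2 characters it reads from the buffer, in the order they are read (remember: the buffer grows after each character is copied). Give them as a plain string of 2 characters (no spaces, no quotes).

Token 1: literal('X'). Output: "X"
Token 2: literal('F'). Output: "XF"
Token 3: literal('Z'). Output: "XFZ"
Token 4: literal('L'). Output: "XFZL"
Token 5: literal('G'). Output: "XFZLG"
Token 6: backref(off=2, len=2). Buffer before: "XFZLG" (len 5)
  byte 1: read out[3]='L', append. Buffer now: "XFZLGL"
  byte 2: read out[4]='G', append. Buffer now: "XFZLGLG"

Answer: LG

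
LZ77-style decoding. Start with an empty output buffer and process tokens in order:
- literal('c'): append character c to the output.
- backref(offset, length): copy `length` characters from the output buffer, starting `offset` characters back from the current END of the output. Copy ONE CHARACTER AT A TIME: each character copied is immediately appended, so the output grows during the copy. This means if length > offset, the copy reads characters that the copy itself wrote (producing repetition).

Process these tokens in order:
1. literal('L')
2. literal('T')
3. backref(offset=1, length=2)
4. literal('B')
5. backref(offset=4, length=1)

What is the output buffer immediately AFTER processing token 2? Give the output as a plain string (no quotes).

Answer: LT

Derivation:
Token 1: literal('L'). Output: "L"
Token 2: literal('T'). Output: "LT"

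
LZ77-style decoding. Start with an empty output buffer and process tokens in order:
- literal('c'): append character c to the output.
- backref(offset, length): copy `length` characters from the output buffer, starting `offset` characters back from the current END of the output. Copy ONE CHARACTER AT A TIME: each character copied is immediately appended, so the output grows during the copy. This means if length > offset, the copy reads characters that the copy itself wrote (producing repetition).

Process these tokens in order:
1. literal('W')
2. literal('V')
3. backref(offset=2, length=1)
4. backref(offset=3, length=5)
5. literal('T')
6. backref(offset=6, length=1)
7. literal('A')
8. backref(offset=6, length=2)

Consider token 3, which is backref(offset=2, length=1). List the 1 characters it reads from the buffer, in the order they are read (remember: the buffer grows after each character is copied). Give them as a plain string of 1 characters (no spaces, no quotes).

Answer: W

Derivation:
Token 1: literal('W'). Output: "W"
Token 2: literal('V'). Output: "WV"
Token 3: backref(off=2, len=1). Buffer before: "WV" (len 2)
  byte 1: read out[0]='W', append. Buffer now: "WVW"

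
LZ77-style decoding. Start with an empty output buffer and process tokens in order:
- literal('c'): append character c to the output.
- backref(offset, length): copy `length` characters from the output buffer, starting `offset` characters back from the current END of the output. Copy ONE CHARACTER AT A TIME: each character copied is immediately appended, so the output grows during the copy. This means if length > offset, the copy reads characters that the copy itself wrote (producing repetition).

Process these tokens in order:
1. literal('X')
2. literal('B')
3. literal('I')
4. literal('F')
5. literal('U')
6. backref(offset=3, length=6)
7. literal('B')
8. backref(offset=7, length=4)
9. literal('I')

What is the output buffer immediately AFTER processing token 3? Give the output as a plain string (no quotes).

Token 1: literal('X'). Output: "X"
Token 2: literal('B'). Output: "XB"
Token 3: literal('I'). Output: "XBI"

Answer: XBI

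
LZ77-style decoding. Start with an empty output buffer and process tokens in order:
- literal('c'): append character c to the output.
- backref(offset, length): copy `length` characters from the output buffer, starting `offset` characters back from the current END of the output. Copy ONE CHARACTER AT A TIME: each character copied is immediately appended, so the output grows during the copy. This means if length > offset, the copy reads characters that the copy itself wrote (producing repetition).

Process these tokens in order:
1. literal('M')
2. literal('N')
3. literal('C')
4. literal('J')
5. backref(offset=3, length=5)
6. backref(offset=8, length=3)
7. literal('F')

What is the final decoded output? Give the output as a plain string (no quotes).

Answer: MNCJNCJNCNCJF

Derivation:
Token 1: literal('M'). Output: "M"
Token 2: literal('N'). Output: "MN"
Token 3: literal('C'). Output: "MNC"
Token 4: literal('J'). Output: "MNCJ"
Token 5: backref(off=3, len=5) (overlapping!). Copied 'NCJNC' from pos 1. Output: "MNCJNCJNC"
Token 6: backref(off=8, len=3). Copied 'NCJ' from pos 1. Output: "MNCJNCJNCNCJ"
Token 7: literal('F'). Output: "MNCJNCJNCNCJF"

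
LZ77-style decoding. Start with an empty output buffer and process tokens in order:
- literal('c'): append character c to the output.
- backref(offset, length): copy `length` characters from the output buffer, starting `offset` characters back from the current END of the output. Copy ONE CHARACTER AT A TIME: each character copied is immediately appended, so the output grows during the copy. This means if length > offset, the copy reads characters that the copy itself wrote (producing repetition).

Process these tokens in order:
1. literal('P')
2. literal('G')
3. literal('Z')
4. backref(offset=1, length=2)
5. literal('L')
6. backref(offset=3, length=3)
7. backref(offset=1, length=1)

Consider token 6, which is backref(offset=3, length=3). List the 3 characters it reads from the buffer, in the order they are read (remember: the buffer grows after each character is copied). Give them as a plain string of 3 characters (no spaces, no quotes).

Answer: ZZL

Derivation:
Token 1: literal('P'). Output: "P"
Token 2: literal('G'). Output: "PG"
Token 3: literal('Z'). Output: "PGZ"
Token 4: backref(off=1, len=2) (overlapping!). Copied 'ZZ' from pos 2. Output: "PGZZZ"
Token 5: literal('L'). Output: "PGZZZL"
Token 6: backref(off=3, len=3). Buffer before: "PGZZZL" (len 6)
  byte 1: read out[3]='Z', append. Buffer now: "PGZZZLZ"
  byte 2: read out[4]='Z', append. Buffer now: "PGZZZLZZ"
  byte 3: read out[5]='L', append. Buffer now: "PGZZZLZZL"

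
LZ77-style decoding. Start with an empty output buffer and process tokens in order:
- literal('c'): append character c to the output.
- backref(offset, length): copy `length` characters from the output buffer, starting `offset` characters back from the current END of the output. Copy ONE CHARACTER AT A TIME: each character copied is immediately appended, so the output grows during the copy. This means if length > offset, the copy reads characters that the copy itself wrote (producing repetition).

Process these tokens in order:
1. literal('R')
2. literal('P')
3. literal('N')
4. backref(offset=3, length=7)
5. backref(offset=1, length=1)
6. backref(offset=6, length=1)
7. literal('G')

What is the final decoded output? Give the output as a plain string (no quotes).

Token 1: literal('R'). Output: "R"
Token 2: literal('P'). Output: "RP"
Token 3: literal('N'). Output: "RPN"
Token 4: backref(off=3, len=7) (overlapping!). Copied 'RPNRPNR' from pos 0. Output: "RPNRPNRPNR"
Token 5: backref(off=1, len=1). Copied 'R' from pos 9. Output: "RPNRPNRPNRR"
Token 6: backref(off=6, len=1). Copied 'N' from pos 5. Output: "RPNRPNRPNRRN"
Token 7: literal('G'). Output: "RPNRPNRPNRRNG"

Answer: RPNRPNRPNRRNG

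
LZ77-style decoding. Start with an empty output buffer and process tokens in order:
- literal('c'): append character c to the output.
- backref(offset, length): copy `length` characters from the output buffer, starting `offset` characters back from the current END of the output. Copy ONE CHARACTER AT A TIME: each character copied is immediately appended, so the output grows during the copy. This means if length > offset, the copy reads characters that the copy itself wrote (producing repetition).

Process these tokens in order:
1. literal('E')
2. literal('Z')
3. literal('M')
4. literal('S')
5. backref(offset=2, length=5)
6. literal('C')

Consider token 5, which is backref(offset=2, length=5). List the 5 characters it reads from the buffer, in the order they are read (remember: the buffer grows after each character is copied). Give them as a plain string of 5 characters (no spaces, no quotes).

Token 1: literal('E'). Output: "E"
Token 2: literal('Z'). Output: "EZ"
Token 3: literal('M'). Output: "EZM"
Token 4: literal('S'). Output: "EZMS"
Token 5: backref(off=2, len=5). Buffer before: "EZMS" (len 4)
  byte 1: read out[2]='M', append. Buffer now: "EZMSM"
  byte 2: read out[3]='S', append. Buffer now: "EZMSMS"
  byte 3: read out[4]='M', append. Buffer now: "EZMSMSM"
  byte 4: read out[5]='S', append. Buffer now: "EZMSMSMS"
  byte 5: read out[6]='M', append. Buffer now: "EZMSMSMSM"

Answer: MSMSM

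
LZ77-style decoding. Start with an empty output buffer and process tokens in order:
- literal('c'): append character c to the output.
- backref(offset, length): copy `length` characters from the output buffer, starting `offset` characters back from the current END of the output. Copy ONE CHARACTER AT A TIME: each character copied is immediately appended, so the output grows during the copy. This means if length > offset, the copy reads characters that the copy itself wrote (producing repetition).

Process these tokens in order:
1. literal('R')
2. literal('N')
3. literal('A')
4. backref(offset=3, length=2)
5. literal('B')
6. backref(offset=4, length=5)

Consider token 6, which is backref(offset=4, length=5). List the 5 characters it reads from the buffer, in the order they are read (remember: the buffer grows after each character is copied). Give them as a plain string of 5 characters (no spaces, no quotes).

Answer: ARNBA

Derivation:
Token 1: literal('R'). Output: "R"
Token 2: literal('N'). Output: "RN"
Token 3: literal('A'). Output: "RNA"
Token 4: backref(off=3, len=2). Copied 'RN' from pos 0. Output: "RNARN"
Token 5: literal('B'). Output: "RNARNB"
Token 6: backref(off=4, len=5). Buffer before: "RNARNB" (len 6)
  byte 1: read out[2]='A', append. Buffer now: "RNARNBA"
  byte 2: read out[3]='R', append. Buffer now: "RNARNBAR"
  byte 3: read out[4]='N', append. Buffer now: "RNARNBARN"
  byte 4: read out[5]='B', append. Buffer now: "RNARNBARNB"
  byte 5: read out[6]='A', append. Buffer now: "RNARNBARNBA"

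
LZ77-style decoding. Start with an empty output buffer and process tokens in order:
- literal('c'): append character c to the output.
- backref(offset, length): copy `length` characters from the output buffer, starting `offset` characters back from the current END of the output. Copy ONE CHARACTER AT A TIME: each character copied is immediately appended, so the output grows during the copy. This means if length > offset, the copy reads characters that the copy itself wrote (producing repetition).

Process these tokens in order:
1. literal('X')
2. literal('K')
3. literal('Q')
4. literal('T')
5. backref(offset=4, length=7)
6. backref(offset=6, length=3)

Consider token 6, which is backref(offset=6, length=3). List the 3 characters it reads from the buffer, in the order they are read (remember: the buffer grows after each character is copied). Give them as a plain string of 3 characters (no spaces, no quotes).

Token 1: literal('X'). Output: "X"
Token 2: literal('K'). Output: "XK"
Token 3: literal('Q'). Output: "XKQ"
Token 4: literal('T'). Output: "XKQT"
Token 5: backref(off=4, len=7) (overlapping!). Copied 'XKQTXKQ' from pos 0. Output: "XKQTXKQTXKQ"
Token 6: backref(off=6, len=3). Buffer before: "XKQTXKQTXKQ" (len 11)
  byte 1: read out[5]='K', append. Buffer now: "XKQTXKQTXKQK"
  byte 2: read out[6]='Q', append. Buffer now: "XKQTXKQTXKQKQ"
  byte 3: read out[7]='T', append. Buffer now: "XKQTXKQTXKQKQT"

Answer: KQT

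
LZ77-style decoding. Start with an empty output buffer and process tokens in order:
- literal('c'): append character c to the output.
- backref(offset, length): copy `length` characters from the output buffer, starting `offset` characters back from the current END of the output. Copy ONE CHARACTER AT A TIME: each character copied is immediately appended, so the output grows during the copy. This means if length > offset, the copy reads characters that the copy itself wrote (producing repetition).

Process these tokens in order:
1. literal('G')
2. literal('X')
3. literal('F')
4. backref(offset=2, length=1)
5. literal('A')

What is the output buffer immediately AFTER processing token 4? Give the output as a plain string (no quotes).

Answer: GXFX

Derivation:
Token 1: literal('G'). Output: "G"
Token 2: literal('X'). Output: "GX"
Token 3: literal('F'). Output: "GXF"
Token 4: backref(off=2, len=1). Copied 'X' from pos 1. Output: "GXFX"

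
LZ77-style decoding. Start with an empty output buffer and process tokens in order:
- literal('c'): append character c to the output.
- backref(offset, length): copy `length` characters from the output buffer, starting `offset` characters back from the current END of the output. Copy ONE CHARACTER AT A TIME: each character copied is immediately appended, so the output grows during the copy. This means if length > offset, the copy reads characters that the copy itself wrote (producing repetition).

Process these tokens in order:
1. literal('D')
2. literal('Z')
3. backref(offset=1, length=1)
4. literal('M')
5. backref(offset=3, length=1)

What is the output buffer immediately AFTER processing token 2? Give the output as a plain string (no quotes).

Answer: DZ

Derivation:
Token 1: literal('D'). Output: "D"
Token 2: literal('Z'). Output: "DZ"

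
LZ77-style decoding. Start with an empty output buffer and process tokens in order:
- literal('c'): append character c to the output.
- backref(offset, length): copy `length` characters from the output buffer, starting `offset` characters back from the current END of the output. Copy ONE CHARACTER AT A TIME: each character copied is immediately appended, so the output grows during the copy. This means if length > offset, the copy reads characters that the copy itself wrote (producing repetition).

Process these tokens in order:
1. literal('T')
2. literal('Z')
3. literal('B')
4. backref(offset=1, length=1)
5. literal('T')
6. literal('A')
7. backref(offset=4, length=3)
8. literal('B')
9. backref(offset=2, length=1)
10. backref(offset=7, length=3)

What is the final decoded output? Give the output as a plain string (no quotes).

Token 1: literal('T'). Output: "T"
Token 2: literal('Z'). Output: "TZ"
Token 3: literal('B'). Output: "TZB"
Token 4: backref(off=1, len=1). Copied 'B' from pos 2. Output: "TZBB"
Token 5: literal('T'). Output: "TZBBT"
Token 6: literal('A'). Output: "TZBBTA"
Token 7: backref(off=4, len=3). Copied 'BBT' from pos 2. Output: "TZBBTABBT"
Token 8: literal('B'). Output: "TZBBTABBTB"
Token 9: backref(off=2, len=1). Copied 'T' from pos 8. Output: "TZBBTABBTBT"
Token 10: backref(off=7, len=3). Copied 'TAB' from pos 4. Output: "TZBBTABBTBTTAB"

Answer: TZBBTABBTBTTAB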